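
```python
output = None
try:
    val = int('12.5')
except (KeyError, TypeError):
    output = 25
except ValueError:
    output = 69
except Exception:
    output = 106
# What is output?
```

Step-by-step execution trace:
1. `val = int('12.5')` raises ValueError.
2. `except (KeyError, TypeError)` does not match ValueError; skipped.
3. `except ValueError` matches (exact type match) → output = 69.
4. `except Exception` is not reached.
Result: 69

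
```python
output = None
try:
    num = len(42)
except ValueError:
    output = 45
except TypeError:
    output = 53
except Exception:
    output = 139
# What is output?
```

Step-by-step execution trace:
1. `num = len(42)` raises TypeError.
2. `except ValueError` does not match TypeError; skipped.
3. `except TypeError` matches → output = 53.
4. Remaining except clauses are skipped.
Result: 53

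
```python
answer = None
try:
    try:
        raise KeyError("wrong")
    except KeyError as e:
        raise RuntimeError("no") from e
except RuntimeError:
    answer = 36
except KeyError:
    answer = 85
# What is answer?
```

Step-by-step execution trace:
1. Inner try raises KeyError; inner `except KeyError as e` catches it.
2. `raise RuntimeError(...) from e` raises RuntimeError (KeyError is attached as __cause__, but only RuntimeError is active).
3. Outer `except RuntimeError` matches → answer = 36.
4. `except KeyError` is not reached.
Result: 36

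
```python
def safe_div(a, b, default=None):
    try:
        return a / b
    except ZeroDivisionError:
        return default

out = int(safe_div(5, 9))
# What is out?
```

Step-by-step execution trace:
1. `safe_div(5, 9)` enters try: `return 5 / 9` → returns 0.5555555555555556. No exception raised.
2. `except ZeroDivisionError` is skipped.
3. `int(0.5555555555555556)` → 0 → out = 0.
Result: 0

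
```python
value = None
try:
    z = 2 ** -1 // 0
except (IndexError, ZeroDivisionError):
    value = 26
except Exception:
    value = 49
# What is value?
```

Step-by-step execution trace:
1. `z = 2 ** -1 // 0` raises ZeroDivisionError.
2. `except (IndexError, ZeroDivisionError)` matches (ZeroDivisionError is in the tuple) → value = 26.
3. `except Exception` is not reached.
Result: 26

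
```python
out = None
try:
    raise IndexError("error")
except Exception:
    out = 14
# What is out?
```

Step-by-step execution trace:
1. `raise IndexError(...)` raises IndexError.
2. `except Exception` matches (IndexError is a subclass of Exception) → out = 14.
Result: 14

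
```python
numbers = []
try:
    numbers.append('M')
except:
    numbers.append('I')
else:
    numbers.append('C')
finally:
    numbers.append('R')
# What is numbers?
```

Step-by-step execution trace:
1. try: `numbers.append('M')` → numbers = ['M']. No exception raised.
2. `except` is skipped.
3. `else` runs: `numbers.append('C')` → numbers = ['M', 'C'].
4. `finally` always runs: `numbers.append('R')` → numbers = ['M', 'C', 'R'].
Result: ['M', 'C', 'R']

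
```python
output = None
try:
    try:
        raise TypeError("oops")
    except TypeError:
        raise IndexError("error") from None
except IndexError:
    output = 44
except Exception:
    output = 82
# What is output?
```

Step-by-step execution trace:
1. Inner try raises TypeError; inner `except TypeError` catches it.
2. `raise IndexError(...) from None` raises IndexError (from None suppresses __context__, but the active exception is still IndexError).
3. Outer `except IndexError` matches → output = 44.
4. `except Exception` is not reached.
Result: 44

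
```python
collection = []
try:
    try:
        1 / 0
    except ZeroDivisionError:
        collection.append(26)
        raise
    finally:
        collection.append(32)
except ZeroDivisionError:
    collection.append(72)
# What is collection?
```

Step-by-step execution trace:
1. Inner try: `1 / 0` raises ZeroDivisionError.
2. Inner `except ZeroDivisionError` matches → `collection.append(26)` → collection = [26].
3. bare `raise` re-raises ZeroDivisionError.
4. Inner `finally` runs during unwinding: `collection.append(32)` → collection = [26, 32].
5. Outer `except ZeroDivisionError` matches → `collection.append(72)` → collection = [26, 32, 72].
Result: [26, 32, 72]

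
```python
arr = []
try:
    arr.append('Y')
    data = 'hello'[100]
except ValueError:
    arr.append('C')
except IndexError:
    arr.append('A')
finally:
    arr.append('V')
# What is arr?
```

Step-by-step execution trace:
1. try: `arr.append('Y')` → arr = ['Y'].
2. `data = 'hello'[100]` raises IndexError.
3. `except ValueError` does not match IndexError; skipped.
4. `except IndexError` matches → `arr.append('A')` → arr = ['Y', 'A'].
5. finally always runs: `arr.append('V')` → arr = ['Y', 'A', 'V'].
Result: ['Y', 'A', 'V']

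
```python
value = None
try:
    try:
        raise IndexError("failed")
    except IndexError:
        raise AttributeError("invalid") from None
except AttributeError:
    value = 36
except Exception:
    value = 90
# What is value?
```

Step-by-step execution trace:
1. Inner try raises IndexError; inner `except IndexError` catches it.
2. `raise AttributeError(...) from None` raises AttributeError (from None suppresses __context__, but the active exception is still AttributeError).
3. Outer `except AttributeError` matches → value = 36.
4. `except Exception` is not reached.
Result: 36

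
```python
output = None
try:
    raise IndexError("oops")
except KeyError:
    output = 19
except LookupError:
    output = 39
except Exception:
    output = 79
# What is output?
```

Step-by-step execution trace:
1. `raise IndexError(...)` raises IndexError.
2. `except KeyError` does not match (IndexError is not a subclass of KeyError); skipped.
3. `except LookupError` matches (IndexError is a subclass of LookupError) → output = 39.
4. `except Exception` is not reached.
Result: 39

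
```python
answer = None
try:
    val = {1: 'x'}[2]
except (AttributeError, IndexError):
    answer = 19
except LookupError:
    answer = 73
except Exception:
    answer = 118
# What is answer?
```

Step-by-step execution trace:
1. `val = {1: 'x'}[2]` raises KeyError.
2. `except (AttributeError, IndexError)` does not match KeyError; skipped.
3. `except LookupError` matches (KeyError is a subclass of LookupError) → answer = 73.
4. `except Exception` is not reached.
Result: 73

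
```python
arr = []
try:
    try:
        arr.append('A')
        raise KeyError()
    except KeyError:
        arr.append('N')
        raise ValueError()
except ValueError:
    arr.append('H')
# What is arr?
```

Step-by-step execution trace:
1. Inner try: `arr.append('A')` → arr = ['A'].
2. `raise KeyError()` raises KeyError.
3. Inner `except KeyError` matches → `arr.append('N')` → arr = ['A', 'N'].
4. `raise ValueError()` raises ValueError; propagates to outer try.
5. Outer `except ValueError` matches → `arr.append('H')` → arr = ['A', 'N', 'H'].
Result: ['A', 'N', 'H']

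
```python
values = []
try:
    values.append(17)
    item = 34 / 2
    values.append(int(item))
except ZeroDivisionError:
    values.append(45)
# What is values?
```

Step-by-step execution trace:
1. try: `values.append(17)` → values = [17].
2. `item = 34 / 2` → item = 17.0. No exception raised.
3. `values.append(int(item))` → values = [17, 17].
4. `except ZeroDivisionError` is skipped (no exception was raised).
Result: [17, 17]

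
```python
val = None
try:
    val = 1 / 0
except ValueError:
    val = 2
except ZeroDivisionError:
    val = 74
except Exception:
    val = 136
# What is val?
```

Step-by-step execution trace:
1. `val = 1 / 0` raises ZeroDivisionError.
2. `except ValueError` does not match ZeroDivisionError; skipped.
3. `except ZeroDivisionError` matches → val = 74.
4. Remaining except clauses are skipped.
Result: 74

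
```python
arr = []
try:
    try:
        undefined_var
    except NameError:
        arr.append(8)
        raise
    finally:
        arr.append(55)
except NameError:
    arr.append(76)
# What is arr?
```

Step-by-step execution trace:
1. Inner try: `undefined_var` raises NameError.
2. Inner `except NameError` matches → `arr.append(8)` → arr = [8].
3. bare `raise` re-raises NameError.
4. Inner `finally` runs during unwinding: `arr.append(55)` → arr = [8, 55].
5. Outer `except NameError` matches → `arr.append(76)` → arr = [8, 55, 76].
Result: [8, 55, 76]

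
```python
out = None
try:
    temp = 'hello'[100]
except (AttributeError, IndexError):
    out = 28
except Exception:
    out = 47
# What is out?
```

Step-by-step execution trace:
1. `temp = 'hello'[100]` raises IndexError.
2. `except (AttributeError, IndexError)` matches (IndexError is in the tuple) → out = 28.
3. `except Exception` is not reached.
Result: 28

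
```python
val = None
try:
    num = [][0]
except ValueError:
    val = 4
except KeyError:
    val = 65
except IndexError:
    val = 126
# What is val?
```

Step-by-step execution trace:
1. `num = [][0]` raises IndexError.
2. `except ValueError` does not match IndexError; skipped.
3. `except KeyError` does not match IndexError; skipped.
4. `except IndexError` matches → val = 126.
Result: 126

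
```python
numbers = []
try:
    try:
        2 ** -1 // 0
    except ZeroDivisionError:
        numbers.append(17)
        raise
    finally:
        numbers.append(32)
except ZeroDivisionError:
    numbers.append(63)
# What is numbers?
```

Step-by-step execution trace:
1. Inner try: `2 ** -1 // 0` raises ZeroDivisionError.
2. Inner `except ZeroDivisionError` matches → `numbers.append(17)` → numbers = [17].
3. bare `raise` re-raises ZeroDivisionError.
4. Inner `finally` runs during unwinding: `numbers.append(32)` → numbers = [17, 32].
5. Outer `except ZeroDivisionError` matches → `numbers.append(63)` → numbers = [17, 32, 63].
Result: [17, 32, 63]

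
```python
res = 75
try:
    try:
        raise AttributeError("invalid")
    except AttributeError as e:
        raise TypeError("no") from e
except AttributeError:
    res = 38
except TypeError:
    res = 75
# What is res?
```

Step-by-step execution trace:
1. Inner try raises AttributeError; inner `except AttributeError as e` catches it.
2. `raise TypeError(...) from e` raises TypeError (AttributeError is attached as __cause__, but only TypeError is active).
3. Outer `except AttributeError` does not match TypeError; skipped.
4. Outer `except TypeError` matches → res = 75.
Result: 75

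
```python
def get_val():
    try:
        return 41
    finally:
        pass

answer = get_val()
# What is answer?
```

Step-by-step execution trace:
1. `get_val()` enters try: `return 41` sets pending return value 41.
2. Before returning, `finally: pass` runs (no effect).
3. get_val() returns 41 → answer = 41.
Result: 41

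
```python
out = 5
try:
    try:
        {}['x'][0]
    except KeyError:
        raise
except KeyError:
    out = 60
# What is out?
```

Step-by-step execution trace:
1. Inner try: `{}['x'][0]` raises KeyError.
2. Inner `except KeyError` matches; bare `raise` re-raises the same KeyError.
3. Outer `except KeyError` matches → out = 60.
Result: 60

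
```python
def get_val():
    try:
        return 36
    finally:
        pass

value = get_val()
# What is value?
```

Step-by-step execution trace:
1. `get_val()` enters try: `return 36` sets pending return value 36.
2. Before returning, `finally: pass` runs (no effect).
3. get_val() returns 36 → value = 36.
Result: 36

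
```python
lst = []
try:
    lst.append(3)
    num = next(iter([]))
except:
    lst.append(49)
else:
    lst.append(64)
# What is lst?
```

Step-by-step execution trace:
1. try: `lst.append(3)` → lst = [3].
2. `num = next(iter([]))` raises StopIteration.
3. bare `except` matches → `lst.append(49)` → lst = [3, 49].
4. `else` is skipped (an exception was raised).
Result: [3, 49]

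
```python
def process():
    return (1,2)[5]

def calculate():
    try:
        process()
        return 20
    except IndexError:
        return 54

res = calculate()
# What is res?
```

Step-by-step execution trace:
1. `calculate()` calls `process()`.
2. `process()` evaluates `(1,2)[5]`, which raises IndexError; it propagates to the caller.
3. `return 20` is not reached.
4. `except IndexError` in calculate matches → returns 54.
5. res = 54.
Result: 54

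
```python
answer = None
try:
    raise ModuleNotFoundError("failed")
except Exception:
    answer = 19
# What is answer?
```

Step-by-step execution trace:
1. `raise ModuleNotFoundError(...)` raises ModuleNotFoundError.
2. `except Exception` matches (ModuleNotFoundError is a subclass of Exception) → answer = 19.
Result: 19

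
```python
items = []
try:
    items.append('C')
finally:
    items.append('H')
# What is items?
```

Step-by-step execution trace:
1. try: `items.append('C')` → items = ['C'].
2. The try body completes without raising.
3. finally always runs: `items.append('H')` → items = ['C', 'H'].
Result: ['C', 'H']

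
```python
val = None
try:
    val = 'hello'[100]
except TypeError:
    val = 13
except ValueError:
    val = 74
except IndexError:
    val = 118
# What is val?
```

Step-by-step execution trace:
1. `val = 'hello'[100]` raises IndexError.
2. `except TypeError` does not match IndexError; skipped.
3. `except ValueError` does not match IndexError; skipped.
4. `except IndexError` matches → val = 118.
Result: 118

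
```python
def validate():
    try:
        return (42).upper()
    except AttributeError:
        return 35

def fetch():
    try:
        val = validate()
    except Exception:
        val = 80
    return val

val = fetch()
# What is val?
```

Step-by-step execution trace:
1. `fetch()` calls `validate()`.
2. In validate: `(42).upper()` raises AttributeError; `except AttributeError` catches it → returns 35.
3. In fetch: `val = validate()` → val = 35. No exception reaches fetch.
4. `except Exception` is skipped; fetch returns 35.
5. val = 35.
Result: 35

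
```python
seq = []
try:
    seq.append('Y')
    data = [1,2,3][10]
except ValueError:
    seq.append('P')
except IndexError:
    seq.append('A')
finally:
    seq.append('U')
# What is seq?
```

Step-by-step execution trace:
1. try: `seq.append('Y')` → seq = ['Y'].
2. `data = [1,2,3][10]` raises IndexError.
3. `except ValueError` does not match IndexError; skipped.
4. `except IndexError` matches → `seq.append('A')` → seq = ['Y', 'A'].
5. finally always runs: `seq.append('U')` → seq = ['Y', 'A', 'U'].
Result: ['Y', 'A', 'U']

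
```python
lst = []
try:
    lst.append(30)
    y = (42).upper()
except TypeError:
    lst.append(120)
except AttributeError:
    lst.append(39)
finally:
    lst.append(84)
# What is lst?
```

Step-by-step execution trace:
1. try: `lst.append(30)` → lst = [30].
2. `y = (42).upper()` raises AttributeError.
3. `except TypeError` does not match AttributeError; skipped.
4. `except AttributeError` matches → `lst.append(39)` → lst = [30, 39].
5. finally always runs: `lst.append(84)` → lst = [30, 39, 84].
Result: [30, 39, 84]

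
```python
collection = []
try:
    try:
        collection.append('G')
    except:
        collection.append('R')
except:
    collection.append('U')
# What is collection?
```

Step-by-step execution trace:
1. Inner try: `collection.append('G')` → collection = ['G']. No exception raised.
2. Inner `except` is skipped.
3. Inner try completes normally; outer `except` is skipped.
Result: ['G']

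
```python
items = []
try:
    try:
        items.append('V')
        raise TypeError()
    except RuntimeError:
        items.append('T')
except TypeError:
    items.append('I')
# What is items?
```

Step-by-step execution trace:
1. Inner try: `items.append('V')` → items = ['V'].
2. `raise TypeError()` raises TypeError.
3. Inner `except RuntimeError` does not match TypeError; exception propagates to outer try.
4. Outer `except TypeError` matches → `items.append('I')` → items = ['V', 'I'].
Result: ['V', 'I']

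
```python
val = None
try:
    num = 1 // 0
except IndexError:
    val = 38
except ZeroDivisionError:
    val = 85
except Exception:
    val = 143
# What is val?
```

Step-by-step execution trace:
1. `num = 1 // 0` raises ZeroDivisionError.
2. `except IndexError` does not match ZeroDivisionError; skipped.
3. `except ZeroDivisionError` matches → val = 85.
4. Remaining except clauses are skipped.
Result: 85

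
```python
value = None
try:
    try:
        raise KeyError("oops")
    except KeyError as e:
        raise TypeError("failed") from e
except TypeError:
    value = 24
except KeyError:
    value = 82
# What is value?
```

Step-by-step execution trace:
1. Inner try raises KeyError; inner `except KeyError as e` catches it.
2. `raise TypeError(...) from e` raises TypeError (KeyError is attached as __cause__, but only TypeError is active).
3. Outer `except TypeError` matches → value = 24.
4. `except KeyError` is not reached.
Result: 24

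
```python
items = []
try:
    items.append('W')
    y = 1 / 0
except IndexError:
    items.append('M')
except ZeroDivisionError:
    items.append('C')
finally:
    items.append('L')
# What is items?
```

Step-by-step execution trace:
1. try: `items.append('W')` → items = ['W'].
2. `y = 1 / 0` raises ZeroDivisionError.
3. `except IndexError` does not match ZeroDivisionError; skipped.
4. `except ZeroDivisionError` matches → `items.append('C')` → items = ['W', 'C'].
5. finally always runs: `items.append('L')` → items = ['W', 'C', 'L'].
Result: ['W', 'C', 'L']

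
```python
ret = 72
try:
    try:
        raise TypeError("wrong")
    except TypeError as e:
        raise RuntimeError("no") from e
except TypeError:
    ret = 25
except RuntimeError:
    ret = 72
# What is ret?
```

Step-by-step execution trace:
1. Inner try raises TypeError; inner `except TypeError as e` catches it.
2. `raise RuntimeError(...) from e` raises RuntimeError (TypeError is attached as __cause__, but only RuntimeError is active).
3. Outer `except TypeError` does not match RuntimeError; skipped.
4. Outer `except RuntimeError` matches → ret = 72.
Result: 72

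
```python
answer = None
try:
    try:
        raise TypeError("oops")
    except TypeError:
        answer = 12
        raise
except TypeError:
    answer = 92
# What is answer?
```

Step-by-step execution trace:
1. Inner try: `raise TypeError("oops")` raises TypeError.
2. Inner `except TypeError` matches → answer = 12.
3. bare `raise` re-raises the same TypeError.
4. Outer `except TypeError` matches → answer = 92.
Result: 92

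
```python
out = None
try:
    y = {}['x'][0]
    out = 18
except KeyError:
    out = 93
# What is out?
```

Step-by-step execution trace:
1. `y = {}['x'][0]` raises KeyError.
2. `out = 18` is not reached.
3. `except KeyError` matches → out = 93.
Result: 93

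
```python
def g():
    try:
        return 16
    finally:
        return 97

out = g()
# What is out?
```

Step-by-step execution trace:
1. `g()` enters try: `return 16` sets pending return value 16.
2. Before returning, `finally: return 97` runs and overrides the pending return.
3. g() returns 97 → out = 97.
Result: 97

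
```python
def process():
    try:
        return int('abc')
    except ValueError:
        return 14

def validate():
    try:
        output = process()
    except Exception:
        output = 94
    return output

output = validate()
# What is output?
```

Step-by-step execution trace:
1. `validate()` calls `process()`.
2. In process: `int('abc')` raises ValueError; `except ValueError` catches it → returns 14.
3. In validate: `output = process()` → output = 14. No exception reaches validate.
4. `except Exception` is skipped; validate returns 14.
5. output = 14.
Result: 14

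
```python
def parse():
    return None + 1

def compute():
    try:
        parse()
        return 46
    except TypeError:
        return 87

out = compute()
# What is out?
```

Step-by-step execution trace:
1. `compute()` calls `parse()`.
2. `parse()` evaluates `None + 1`, which raises TypeError; it propagates to the caller.
3. `return 46` is not reached.
4. `except TypeError` in compute matches → returns 87.
5. out = 87.
Result: 87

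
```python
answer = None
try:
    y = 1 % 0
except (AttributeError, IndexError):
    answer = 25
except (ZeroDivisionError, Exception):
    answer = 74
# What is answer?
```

Step-by-step execution trace:
1. `y = 1 % 0` raises ZeroDivisionError.
2. `except (AttributeError, IndexError)` does not match ZeroDivisionError; skipped.
3. `except (ZeroDivisionError, Exception)` matches (ZeroDivisionError is in the tuple) → answer = 74.
Result: 74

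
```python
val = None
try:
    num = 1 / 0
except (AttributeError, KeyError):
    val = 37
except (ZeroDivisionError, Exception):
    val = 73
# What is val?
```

Step-by-step execution trace:
1. `num = 1 / 0` raises ZeroDivisionError.
2. `except (AttributeError, KeyError)` does not match ZeroDivisionError; skipped.
3. `except (ZeroDivisionError, Exception)` matches (ZeroDivisionError is in the tuple) → val = 73.
Result: 73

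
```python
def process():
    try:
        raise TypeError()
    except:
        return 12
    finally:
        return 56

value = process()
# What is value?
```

Step-by-step execution trace:
1. `process()` enters try: `raise TypeError()` raises TypeError.
2. bare `except` matches → `return 12` sets pending return value 12.
3. Before returning, `finally: return 56` runs and overrides the pending return.
4. process() returns 56 → value = 56.
Result: 56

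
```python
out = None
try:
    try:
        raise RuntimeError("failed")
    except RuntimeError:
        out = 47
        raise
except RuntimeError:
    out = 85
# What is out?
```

Step-by-step execution trace:
1. Inner try: `raise RuntimeError("failed")` raises RuntimeError.
2. Inner `except RuntimeError` matches → out = 47.
3. bare `raise` re-raises the same RuntimeError.
4. Outer `except RuntimeError` matches → out = 85.
Result: 85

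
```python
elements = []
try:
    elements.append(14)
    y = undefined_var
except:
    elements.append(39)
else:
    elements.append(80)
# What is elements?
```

Step-by-step execution trace:
1. try: `elements.append(14)` → elements = [14].
2. `y = undefined_var` raises NameError.
3. bare `except` matches → `elements.append(39)` → elements = [14, 39].
4. `else` is skipped (an exception was raised).
Result: [14, 39]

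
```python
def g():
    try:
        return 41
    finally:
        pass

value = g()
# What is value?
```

Step-by-step execution trace:
1. `g()` enters try: `return 41` sets pending return value 41.
2. Before returning, `finally: pass` runs (no effect).
3. g() returns 41 → value = 41.
Result: 41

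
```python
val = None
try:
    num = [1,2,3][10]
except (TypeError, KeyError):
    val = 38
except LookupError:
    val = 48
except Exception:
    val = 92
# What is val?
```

Step-by-step execution trace:
1. `num = [1,2,3][10]` raises IndexError.
2. `except (TypeError, KeyError)` does not match IndexError; skipped.
3. `except LookupError` matches (IndexError is a subclass of LookupError) → val = 48.
4. `except Exception` is not reached.
Result: 48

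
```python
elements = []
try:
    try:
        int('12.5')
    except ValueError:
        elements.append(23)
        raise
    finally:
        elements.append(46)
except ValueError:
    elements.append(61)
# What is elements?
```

Step-by-step execution trace:
1. Inner try: `int('12.5')` raises ValueError.
2. Inner `except ValueError` matches → `elements.append(23)` → elements = [23].
3. bare `raise` re-raises ValueError.
4. Inner `finally` runs during unwinding: `elements.append(46)` → elements = [23, 46].
5. Outer `except ValueError` matches → `elements.append(61)` → elements = [23, 46, 61].
Result: [23, 46, 61]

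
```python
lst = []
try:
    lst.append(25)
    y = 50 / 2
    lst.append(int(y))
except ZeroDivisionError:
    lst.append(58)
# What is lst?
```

Step-by-step execution trace:
1. try: `lst.append(25)` → lst = [25].
2. `y = 50 / 2` → y = 25.0. No exception raised.
3. `lst.append(int(y))` → lst = [25, 25].
4. `except ZeroDivisionError` is skipped (no exception was raised).
Result: [25, 25]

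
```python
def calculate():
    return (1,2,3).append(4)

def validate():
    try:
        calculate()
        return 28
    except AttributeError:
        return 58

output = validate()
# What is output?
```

Step-by-step execution trace:
1. `validate()` calls `calculate()`.
2. `calculate()` evaluates `(1,2,3).append(4)`, which raises AttributeError; it propagates to the caller.
3. `return 28` is not reached.
4. `except AttributeError` in validate matches → returns 58.
5. output = 58.
Result: 58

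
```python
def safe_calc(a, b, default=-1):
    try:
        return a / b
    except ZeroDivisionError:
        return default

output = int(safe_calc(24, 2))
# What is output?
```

Step-by-step execution trace:
1. `safe_calc(24, 2)` enters try: `return 24 / 2` → returns 12.0. No exception raised.
2. `except ZeroDivisionError` is skipped.
3. `int(12.0)` → 12 → output = 12.
Result: 12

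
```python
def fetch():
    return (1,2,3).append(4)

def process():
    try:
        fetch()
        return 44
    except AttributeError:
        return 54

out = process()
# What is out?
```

Step-by-step execution trace:
1. `process()` calls `fetch()`.
2. `fetch()` evaluates `(1,2,3).append(4)`, which raises AttributeError; it propagates to the caller.
3. `return 44` is not reached.
4. `except AttributeError` in process matches → returns 54.
5. out = 54.
Result: 54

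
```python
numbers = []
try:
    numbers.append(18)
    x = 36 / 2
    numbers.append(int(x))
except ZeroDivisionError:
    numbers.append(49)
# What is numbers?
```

Step-by-step execution trace:
1. try: `numbers.append(18)` → numbers = [18].
2. `x = 36 / 2` → x = 18.0. No exception raised.
3. `numbers.append(int(x))` → numbers = [18, 18].
4. `except ZeroDivisionError` is skipped (no exception was raised).
Result: [18, 18]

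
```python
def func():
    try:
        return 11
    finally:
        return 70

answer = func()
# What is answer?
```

Step-by-step execution trace:
1. `func()` enters try: `return 11` sets pending return value 11.
2. Before returning, `finally: return 70` runs and overrides the pending return.
3. func() returns 70 → answer = 70.
Result: 70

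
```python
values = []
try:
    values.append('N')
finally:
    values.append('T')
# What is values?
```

Step-by-step execution trace:
1. try: `values.append('N')` → values = ['N'].
2. The try body completes without raising.
3. finally always runs: `values.append('T')` → values = ['N', 'T'].
Result: ['N', 'T']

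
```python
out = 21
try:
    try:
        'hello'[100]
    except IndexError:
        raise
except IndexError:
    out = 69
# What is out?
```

Step-by-step execution trace:
1. Inner try: `'hello'[100]` raises IndexError.
2. Inner `except IndexError` matches; bare `raise` re-raises the same IndexError.
3. Outer `except IndexError` matches → out = 69.
Result: 69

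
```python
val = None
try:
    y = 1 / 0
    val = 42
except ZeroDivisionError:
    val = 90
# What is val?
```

Step-by-step execution trace:
1. `y = 1 / 0` raises ZeroDivisionError.
2. `val = 42` is not reached.
3. `except ZeroDivisionError` matches → val = 90.
Result: 90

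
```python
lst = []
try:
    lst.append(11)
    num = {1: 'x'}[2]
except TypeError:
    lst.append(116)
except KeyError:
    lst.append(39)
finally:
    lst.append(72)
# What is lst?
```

Step-by-step execution trace:
1. try: `lst.append(11)` → lst = [11].
2. `num = {1: 'x'}[2]` raises KeyError.
3. `except TypeError` does not match KeyError; skipped.
4. `except KeyError` matches → `lst.append(39)` → lst = [11, 39].
5. finally always runs: `lst.append(72)` → lst = [11, 39, 72].
Result: [11, 39, 72]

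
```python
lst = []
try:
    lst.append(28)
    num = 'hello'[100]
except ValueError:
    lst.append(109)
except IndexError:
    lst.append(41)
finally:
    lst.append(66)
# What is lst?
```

Step-by-step execution trace:
1. try: `lst.append(28)` → lst = [28].
2. `num = 'hello'[100]` raises IndexError.
3. `except ValueError` does not match IndexError; skipped.
4. `except IndexError` matches → `lst.append(41)` → lst = [28, 41].
5. finally always runs: `lst.append(66)` → lst = [28, 41, 66].
Result: [28, 41, 66]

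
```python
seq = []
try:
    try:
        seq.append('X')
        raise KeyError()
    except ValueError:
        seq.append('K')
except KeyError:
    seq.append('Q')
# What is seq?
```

Step-by-step execution trace:
1. Inner try: `seq.append('X')` → seq = ['X'].
2. `raise KeyError()` raises KeyError.
3. Inner `except ValueError` does not match KeyError; exception propagates to outer try.
4. Outer `except KeyError` matches → `seq.append('Q')` → seq = ['X', 'Q'].
Result: ['X', 'Q']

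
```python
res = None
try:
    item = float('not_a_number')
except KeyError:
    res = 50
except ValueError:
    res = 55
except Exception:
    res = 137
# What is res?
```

Step-by-step execution trace:
1. `item = float('not_a_number')` raises ValueError.
2. `except KeyError` does not match ValueError; skipped.
3. `except ValueError` matches → res = 55.
4. Remaining except clauses are skipped.
Result: 55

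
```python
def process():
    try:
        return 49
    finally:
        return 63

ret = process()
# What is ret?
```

Step-by-step execution trace:
1. `process()` enters try: `return 49` sets pending return value 49.
2. Before returning, `finally: return 63` runs and overrides the pending return.
3. process() returns 63 → ret = 63.
Result: 63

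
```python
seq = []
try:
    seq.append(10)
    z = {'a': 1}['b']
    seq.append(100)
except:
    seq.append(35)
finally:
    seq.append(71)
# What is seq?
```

Step-by-step execution trace:
1. try: `seq.append(10)` → seq = [10].
2. `z = {'a': 1}['b']` raises KeyError; `seq.append(100)` is not reached.
3. bare `except` matches → `seq.append(35)` → seq = [10, 35].
4. finally always runs: `seq.append(71)` → seq = [10, 35, 71].
Result: [10, 35, 71]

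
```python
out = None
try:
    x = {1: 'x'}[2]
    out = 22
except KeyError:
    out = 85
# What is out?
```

Step-by-step execution trace:
1. `x = {1: 'x'}[2]` raises KeyError.
2. `out = 22` is not reached.
3. `except KeyError` matches → out = 85.
Result: 85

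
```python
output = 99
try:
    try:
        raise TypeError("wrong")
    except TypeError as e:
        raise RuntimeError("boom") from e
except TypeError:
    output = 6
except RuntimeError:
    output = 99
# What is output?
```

Step-by-step execution trace:
1. Inner try raises TypeError; inner `except TypeError as e` catches it.
2. `raise RuntimeError(...) from e` raises RuntimeError (TypeError is attached as __cause__, but only RuntimeError is active).
3. Outer `except TypeError` does not match RuntimeError; skipped.
4. Outer `except RuntimeError` matches → output = 99.
Result: 99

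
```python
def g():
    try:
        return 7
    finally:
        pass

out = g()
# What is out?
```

Step-by-step execution trace:
1. `g()` enters try: `return 7` sets pending return value 7.
2. Before returning, `finally: pass` runs (no effect).
3. g() returns 7 → out = 7.
Result: 7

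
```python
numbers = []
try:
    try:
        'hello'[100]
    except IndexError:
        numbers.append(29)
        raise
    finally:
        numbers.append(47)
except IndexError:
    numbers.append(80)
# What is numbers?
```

Step-by-step execution trace:
1. Inner try: `'hello'[100]` raises IndexError.
2. Inner `except IndexError` matches → `numbers.append(29)` → numbers = [29].
3. bare `raise` re-raises IndexError.
4. Inner `finally` runs during unwinding: `numbers.append(47)` → numbers = [29, 47].
5. Outer `except IndexError` matches → `numbers.append(80)` → numbers = [29, 47, 80].
Result: [29, 47, 80]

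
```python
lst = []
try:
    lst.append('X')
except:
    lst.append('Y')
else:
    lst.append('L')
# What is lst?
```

Step-by-step execution trace:
1. try: `lst.append('X')` → lst = ['X']. No exception raised.
2. `except` is skipped.
3. `else` runs (try completed without exception): `lst.append('L')` → lst = ['X', 'L'].
Result: ['X', 'L']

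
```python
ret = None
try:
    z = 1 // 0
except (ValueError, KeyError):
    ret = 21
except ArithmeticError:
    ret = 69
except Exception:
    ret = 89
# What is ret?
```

Step-by-step execution trace:
1. `z = 1 // 0` raises ZeroDivisionError.
2. `except (ValueError, KeyError)` does not match ZeroDivisionError; skipped.
3. `except ArithmeticError` matches (ZeroDivisionError is a subclass of ArithmeticError) → ret = 69.
4. `except Exception` is not reached.
Result: 69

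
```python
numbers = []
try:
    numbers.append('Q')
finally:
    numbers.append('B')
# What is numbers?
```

Step-by-step execution trace:
1. try: `numbers.append('Q')` → numbers = ['Q'].
2. The try body completes without raising.
3. finally always runs: `numbers.append('B')` → numbers = ['Q', 'B'].
Result: ['Q', 'B']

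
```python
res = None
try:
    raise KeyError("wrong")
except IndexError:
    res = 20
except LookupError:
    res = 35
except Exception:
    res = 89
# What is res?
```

Step-by-step execution trace:
1. `raise KeyError(...)` raises KeyError.
2. `except IndexError` does not match (KeyError is not a subclass of IndexError); skipped.
3. `except LookupError` matches (KeyError is a subclass of LookupError) → res = 35.
4. `except Exception` is not reached.
Result: 35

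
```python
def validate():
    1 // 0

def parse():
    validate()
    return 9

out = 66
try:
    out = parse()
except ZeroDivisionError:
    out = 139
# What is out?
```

Step-by-step execution trace:
1. out starts at 66.
2. try: `parse()` calls `validate()`.
3. `validate()` evaluates `1 // 0`, which raises ZeroDivisionError; it propagates through parse (uncaught).
4. `return 9` in parse is not reached; the assignment to out does not complete.
5. `except ZeroDivisionError` matches → out = 139.
Result: 139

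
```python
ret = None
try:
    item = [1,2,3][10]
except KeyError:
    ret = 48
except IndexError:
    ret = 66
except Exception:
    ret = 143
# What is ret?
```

Step-by-step execution trace:
1. `item = [1,2,3][10]` raises IndexError.
2. `except KeyError` does not match IndexError; skipped.
3. `except IndexError` matches → ret = 66.
4. Remaining except clauses are skipped.
Result: 66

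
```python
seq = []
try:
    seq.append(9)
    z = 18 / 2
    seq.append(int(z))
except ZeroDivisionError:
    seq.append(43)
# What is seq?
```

Step-by-step execution trace:
1. try: `seq.append(9)` → seq = [9].
2. `z = 18 / 2` → z = 9.0. No exception raised.
3. `seq.append(int(z))` → seq = [9, 9].
4. `except ZeroDivisionError` is skipped (no exception was raised).
Result: [9, 9]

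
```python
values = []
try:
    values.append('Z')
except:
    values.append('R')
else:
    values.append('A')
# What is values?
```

Step-by-step execution trace:
1. try: `values.append('Z')` → values = ['Z']. No exception raised.
2. `except` is skipped.
3. `else` runs (try completed without exception): `values.append('A')` → values = ['Z', 'A'].
Result: ['Z', 'A']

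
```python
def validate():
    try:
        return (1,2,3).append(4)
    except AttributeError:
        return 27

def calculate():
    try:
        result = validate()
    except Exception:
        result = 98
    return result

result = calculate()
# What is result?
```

Step-by-step execution trace:
1. `calculate()` calls `validate()`.
2. In validate: `(1,2,3).append(4)` raises AttributeError; `except AttributeError` catches it → returns 27.
3. In calculate: `result = validate()` → result = 27. No exception reaches calculate.
4. `except Exception` is skipped; calculate returns 27.
5. result = 27.
Result: 27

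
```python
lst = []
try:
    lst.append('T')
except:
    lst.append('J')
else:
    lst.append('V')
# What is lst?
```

Step-by-step execution trace:
1. try: `lst.append('T')` → lst = ['T']. No exception raised.
2. `except` is skipped.
3. `else` runs (try completed without exception): `lst.append('V')` → lst = ['T', 'V'].
Result: ['T', 'V']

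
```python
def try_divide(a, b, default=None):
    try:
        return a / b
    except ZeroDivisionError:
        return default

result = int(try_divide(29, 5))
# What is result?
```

Step-by-step execution trace:
1. `try_divide(29, 5)` enters try: `return 29 / 5` → returns 5.8. No exception raised.
2. `except ZeroDivisionError` is skipped.
3. `int(5.8)` → 5 → result = 5.
Result: 5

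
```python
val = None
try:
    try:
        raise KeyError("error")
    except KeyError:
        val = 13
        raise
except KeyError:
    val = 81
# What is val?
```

Step-by-step execution trace:
1. Inner try: `raise KeyError("error")` raises KeyError.
2. Inner `except KeyError` matches → val = 13.
3. bare `raise` re-raises the same KeyError.
4. Outer `except KeyError` matches → val = 81.
Result: 81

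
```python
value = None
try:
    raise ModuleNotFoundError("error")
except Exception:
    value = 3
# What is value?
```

Step-by-step execution trace:
1. `raise ModuleNotFoundError(...)` raises ModuleNotFoundError.
2. `except Exception` matches (ModuleNotFoundError is a subclass of Exception) → value = 3.
Result: 3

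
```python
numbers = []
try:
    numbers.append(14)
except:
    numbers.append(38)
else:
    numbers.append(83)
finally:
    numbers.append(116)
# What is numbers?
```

Step-by-step execution trace:
1. try: `numbers.append(14)` → numbers = [14]. No exception raised.
2. `except` is skipped.
3. `else` runs: `numbers.append(83)` → numbers = [14, 83].
4. `finally` always runs: `numbers.append(116)` → numbers = [14, 83, 116].
Result: [14, 83, 116]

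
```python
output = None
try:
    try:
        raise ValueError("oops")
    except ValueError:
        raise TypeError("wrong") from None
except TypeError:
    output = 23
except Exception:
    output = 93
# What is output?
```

Step-by-step execution trace:
1. Inner try raises ValueError; inner `except ValueError` catches it.
2. `raise TypeError(...) from None` raises TypeError (from None suppresses __context__, but the active exception is still TypeError).
3. Outer `except TypeError` matches → output = 23.
4. `except Exception` is not reached.
Result: 23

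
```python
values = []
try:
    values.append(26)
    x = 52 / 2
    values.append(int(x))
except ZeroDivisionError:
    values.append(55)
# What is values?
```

Step-by-step execution trace:
1. try: `values.append(26)` → values = [26].
2. `x = 52 / 2` → x = 26.0. No exception raised.
3. `values.append(int(x))` → values = [26, 26].
4. `except ZeroDivisionError` is skipped (no exception was raised).
Result: [26, 26]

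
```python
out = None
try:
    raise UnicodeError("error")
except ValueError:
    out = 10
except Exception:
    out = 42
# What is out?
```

Step-by-step execution trace:
1. `raise UnicodeError(...)` raises UnicodeError.
2. `except ValueError` matches (UnicodeError is a subclass of ValueError) → out = 10.
3. `except Exception` is not reached.
Result: 10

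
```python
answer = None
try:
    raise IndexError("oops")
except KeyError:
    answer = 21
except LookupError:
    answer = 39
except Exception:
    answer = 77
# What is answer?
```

Step-by-step execution trace:
1. `raise IndexError(...)` raises IndexError.
2. `except KeyError` does not match (IndexError is not a subclass of KeyError); skipped.
3. `except LookupError` matches (IndexError is a subclass of LookupError) → answer = 39.
4. `except Exception` is not reached.
Result: 39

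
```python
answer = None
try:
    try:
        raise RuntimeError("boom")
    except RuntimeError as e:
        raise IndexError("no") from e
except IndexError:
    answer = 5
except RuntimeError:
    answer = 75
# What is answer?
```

Step-by-step execution trace:
1. Inner try raises RuntimeError; inner `except RuntimeError as e` catches it.
2. `raise IndexError(...) from e` raises IndexError (RuntimeError is attached as __cause__, but only IndexError is active).
3. Outer `except IndexError` matches → answer = 5.
4. `except RuntimeError` is not reached.
Result: 5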